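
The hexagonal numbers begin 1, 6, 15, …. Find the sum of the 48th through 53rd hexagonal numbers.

30335

Σ i(2i−1) = 2Σi² − Σi over i = 48..53.
Σi = 1431 − 1128 = 303 and Σi² = 51039 − 35720 = 15319.
2·15319 − 1·303 = 30335.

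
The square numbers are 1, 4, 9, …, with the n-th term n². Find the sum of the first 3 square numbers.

14

Σ_{i=1}^{3} i² = 3·4·7/6 = 14.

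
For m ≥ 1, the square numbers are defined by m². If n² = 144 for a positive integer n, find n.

12

We need n² = 144, so n = √144 = 12.
Check: 12² = 144. ✓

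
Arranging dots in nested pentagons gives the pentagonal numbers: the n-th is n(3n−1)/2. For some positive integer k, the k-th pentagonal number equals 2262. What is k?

39

Set n(3n−1)/2 = 2262, giving 3n² − n − 4524 = 0.
The discriminant is 1 + 24·2262 = 54289, and √54289 = 233.
So n = (1 + 233) / 6 = 234/6 = 39.
Check: 39·(3·39 − 1)/2 = 2262. ✓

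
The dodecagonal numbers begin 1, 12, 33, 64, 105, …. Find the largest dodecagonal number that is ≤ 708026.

705376

Solve n(5n−4) ≤ 708026 for integer n.
n = 376 gives 705376 ≤ 708026, while n = 377 gives 709137 > 708026; so the answer is 705376.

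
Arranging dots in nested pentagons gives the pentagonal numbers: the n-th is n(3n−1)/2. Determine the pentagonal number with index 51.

3876

51·(3·51 − 1)/2 = 51·152/2 = 51·76 = 3876.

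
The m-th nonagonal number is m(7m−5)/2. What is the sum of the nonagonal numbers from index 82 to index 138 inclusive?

2452273

Σ i(7i−5)/2 = (7Σi² − 5Σi) / 2 over i = 82..138.
Σi = 9591 − 3321 = 6270 and Σi² = 885569 − 180441 = 705128.
(7·705128 − 5·6270) / 2 = 4904546/2 = 2452273.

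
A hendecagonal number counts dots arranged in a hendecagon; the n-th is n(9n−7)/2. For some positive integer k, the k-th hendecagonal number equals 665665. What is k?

Set n(9n−7)/2 = 665665, giving 9n² − 7n − 1331330 = 0.
The discriminant is 49 + 72·665665 = 47927929, and √47927929 = 6923.
So n = (7 + 6923) / 18 = 6930/18 = 385.
Check: 385·(9·385 − 7)/2 = 665665. ✓

385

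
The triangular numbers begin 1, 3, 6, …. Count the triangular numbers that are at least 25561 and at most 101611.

225

The n-th triangular number is n(n+1)/2.
Smallest index with value ≥ 25561: n = 226 (giving 25651).
Largest index with value ≤ 101611: n = 450 (giving 101475).
Indices 226 through 450: 225 terms.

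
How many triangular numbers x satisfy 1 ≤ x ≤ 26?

6

The n-th triangular number is n(n+1)/2.
Smallest index with value ≥ 1: n = 1 (giving 1).
Largest index with value ≤ 26: n = 6 (giving 21).
Indices 1 through 6: 6 terms.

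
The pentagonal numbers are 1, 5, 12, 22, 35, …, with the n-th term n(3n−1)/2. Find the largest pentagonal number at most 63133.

62935

Solve n(3n−1)/2 ≤ 63133 for integer n.
n = 205 gives 62935 ≤ 63133, while n = 206 gives 63551 > 63133; so the answer is 62935.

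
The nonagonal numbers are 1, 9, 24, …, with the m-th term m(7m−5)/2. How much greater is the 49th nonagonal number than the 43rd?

49·(7·49 − 5)/2 = 8281 and 43·(7·43 − 5)/2 = 6364.
Difference: 8281 − 6364 = 1917.

1917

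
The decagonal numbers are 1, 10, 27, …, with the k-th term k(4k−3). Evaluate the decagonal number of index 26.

The 26th decagonal number is n(4n−3) with n = 26.
26·(4·26 − 3) = 26·101 = 2626.

2626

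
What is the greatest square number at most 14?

9

Solve n² ≤ 14 for integer n.
n = 3 gives 9 ≤ 14, while n = 4 gives 16 > 14; so the answer is 9.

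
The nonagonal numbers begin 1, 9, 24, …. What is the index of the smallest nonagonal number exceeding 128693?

Solve n(7n−5)/2 > 128693 for integer n.
The largest n with value ≤ 128693 is 192 (since 128544 ≤ 128693 < 129889), so the first above is n = 193, value 129889.

193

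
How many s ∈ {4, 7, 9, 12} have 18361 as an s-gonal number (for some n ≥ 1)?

2

s = 4: P(4, 135) = 18225 and P(4, 136) = 18496; 18361 is not s-gonal.
s = 7: P(7, 86) = 18361. ✓
s = 9: P(9, 72) = 17964 and P(9, 73) = 18469; 18361 is not s-gonal.
s = 12: P(12, 61) = 18361. ✓
Hits: s ∈ {7, 12} → 2.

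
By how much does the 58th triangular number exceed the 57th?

Consecutive triangular numbers differ by n: T_{58} − T_{57} = 58.

58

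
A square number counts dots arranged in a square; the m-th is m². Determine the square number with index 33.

33² = 1089.

1089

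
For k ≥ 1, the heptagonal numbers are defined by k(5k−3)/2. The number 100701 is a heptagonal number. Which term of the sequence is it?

201

Set n(5n−3)/2 = 100701, giving 5n² − 3n − 201402 = 0.
The discriminant is 9 + 40·100701 = 4028049, and √4028049 = 2007.
So n = (3 + 2007) / 10 = 2010/10 = 201.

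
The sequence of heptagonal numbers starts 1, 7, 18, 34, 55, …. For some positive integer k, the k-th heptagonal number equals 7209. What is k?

54

Set n(5n−3)/2 = 7209, giving 5n² − 3n − 14418 = 0.
The discriminant is 9 + 40·7209 = 288369, and √288369 = 537.
So n = (3 + 537) / 10 = 540/10 = 54.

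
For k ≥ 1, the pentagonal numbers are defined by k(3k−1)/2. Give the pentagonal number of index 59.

59·(3·59 − 1)/2 = 59·176/2 = 59·88 = 5192.

5192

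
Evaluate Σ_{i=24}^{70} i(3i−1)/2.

Σ i(3i−1)/2 = (3Σi² − Σi) / 2 over i = 24..70.
Σi = 2485 − 276 = 2209 and Σi² = 116795 − 4324 = 112471.
(3·112471 − 1·2209) / 2 = 335204/2 = 167602.

167602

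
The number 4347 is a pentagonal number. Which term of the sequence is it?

54

Set n(3n−1)/2 = 4347, giving 3n² − n − 8694 = 0.
The discriminant is 1 + 24·4347 = 104329, and √104329 = 323.
So n = (1 + 323) / 6 = 324/6 = 54.
Check: 54·(3·54 − 1)/2 = 4347. ✓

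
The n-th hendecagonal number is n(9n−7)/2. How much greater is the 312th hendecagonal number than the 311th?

Consecutive hendecagonal numbers differ by 9n − 8: here 9·312 − 8 = 2800.

2800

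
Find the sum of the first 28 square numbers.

7714

Σ_{i=1}^{28} i² = 28·29·57/6 = 7714.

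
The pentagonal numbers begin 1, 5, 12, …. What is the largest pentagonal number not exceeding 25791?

Solve n(3n−1)/2 ≤ 25791 for integer n.
n = 131 gives 25676 ≤ 25791, while n = 132 gives 26070 > 25791; so the answer is 25676.

25676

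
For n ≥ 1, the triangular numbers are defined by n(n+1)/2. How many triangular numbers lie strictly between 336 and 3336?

56

The n-th triangular number is n(n+1)/2.
Smallest index with value > 336: n = 26 (giving 351).
Largest index with value < 3336: n = 81 (giving 3321).
Indices 26 through 81: 56 terms.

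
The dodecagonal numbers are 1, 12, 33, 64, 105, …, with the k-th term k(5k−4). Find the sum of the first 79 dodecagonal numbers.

Σ i(5i−4) = 5Σi² − 4Σi over i = 1..79.
Σi = 3160 and Σi² = 167480.
5·167480 − 4·3160 = 824760.

824760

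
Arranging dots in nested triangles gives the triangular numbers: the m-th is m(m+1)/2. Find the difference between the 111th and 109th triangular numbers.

221

111·112/2 = 6216 and 109·110/2 = 5995.
Difference: 6216 − 5995 = 221.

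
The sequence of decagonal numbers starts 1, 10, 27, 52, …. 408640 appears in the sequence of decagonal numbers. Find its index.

Set n(4n−3) = 408640, giving 4n² − 3n − 408640 = 0.
The discriminant is 9 + 16·408640 = 6538249, and √6538249 = 2557.
So n = (3 + 2557) / 8 = 2560/8 = 320.
Check: 320·(4·320 − 3) = 408640. ✓

320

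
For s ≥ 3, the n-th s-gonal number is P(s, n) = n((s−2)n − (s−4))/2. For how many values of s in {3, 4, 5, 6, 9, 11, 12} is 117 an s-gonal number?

s = 3: P(3, 14) = 105 and P(3, 15) = 120; 117 is not s-gonal.
s = 4: P(4, 10) = 100 and P(4, 11) = 121; 117 is not s-gonal.
s = 5: P(5, 9) = 117. ✓
s = 6: P(6, 7) = 91 and P(6, 8) = 120; 117 is not s-gonal.
s = 9: P(9, 6) = 111 and P(9, 7) = 154; 117 is not s-gonal.
s = 11: P(11, 5) = 95 and P(11, 6) = 141; 117 is not s-gonal.
s = 12: P(12, 5) = 105 and P(12, 6) = 156; 117 is not s-gonal.
Hits: s ∈ {5} → 1.

1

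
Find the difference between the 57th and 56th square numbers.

n² − (n−1)² = 2n − 1, so 57² − 56² = 2·57 − 1 = 113.

113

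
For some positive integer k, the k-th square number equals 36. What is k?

6

We need n² = 36, so n = √36 = 6.
Check: 6² = 36. ✓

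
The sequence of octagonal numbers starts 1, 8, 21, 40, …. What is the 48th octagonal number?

The 48th octagonal number is n(3n−2) with n = 48.
48·(3·48 − 2) = 48·142 = 6816.

6816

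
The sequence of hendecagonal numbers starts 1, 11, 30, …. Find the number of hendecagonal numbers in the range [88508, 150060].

43

The n-th hendecagonal number is n(9n−7)/2.
Smallest index with value ≥ 88508: n = 141 (giving 88971).
Largest index with value ≤ 150060: n = 183 (giving 150060).
Indices 141 through 183: 43 terms.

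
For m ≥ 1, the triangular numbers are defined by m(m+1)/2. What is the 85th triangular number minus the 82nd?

85·86/2 = 3655 and 82·83/2 = 3403.
Difference: 3655 − 3403 = 252.

252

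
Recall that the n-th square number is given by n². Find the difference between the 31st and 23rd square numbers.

31² = 961 and 23² = 529.
Difference: 961 − 529 = 432.

432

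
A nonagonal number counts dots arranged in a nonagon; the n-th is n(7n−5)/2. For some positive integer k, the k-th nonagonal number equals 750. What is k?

15

Set n(7n−5)/2 = 750, giving 7n² − 5n − 1500 = 0.
So n = (5 + 205) / 14 = 210/14 = 15.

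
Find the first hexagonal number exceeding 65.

Solve n(2n−1) > 65 for integer n.
The largest n with value ≤ 65 is 5 (since 45 ≤ 65 < 66), so the first above is n = 6, value 66.

66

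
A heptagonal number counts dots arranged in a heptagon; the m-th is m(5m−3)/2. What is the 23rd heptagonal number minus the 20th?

318

23·(5·23 − 3)/2 = 1288 and 20·(5·20 − 3)/2 = 970.
Difference: 1288 − 970 = 318.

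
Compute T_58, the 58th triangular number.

The 58th triangular number is n(n+1)/2 with n = 58.
58·59/2 = 3422/2 = 1711.

1711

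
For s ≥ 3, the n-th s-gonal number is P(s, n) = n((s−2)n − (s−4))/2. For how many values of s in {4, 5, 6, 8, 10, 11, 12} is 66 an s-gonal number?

1

s = 4: P(4, 8) = 64 and P(4, 9) = 81; 66 is not s-gonal.
s = 5: P(5, 6) = 51 and P(5, 7) = 70; 66 is not s-gonal.
s = 6: P(6, 6) = 66. ✓
s = 8: P(8, 5) = 65 and P(8, 6) = 96; 66 is not s-gonal.
s = 10: P(10, 4) = 52 and P(10, 5) = 85; 66 is not s-gonal.
s = 11: P(11, 4) = 58 and P(11, 5) = 95; 66 is not s-gonal.
s = 12: P(12, 4) = 64 and P(12, 5) = 105; 66 is not s-gonal.
Hits: s ∈ {6} → 1.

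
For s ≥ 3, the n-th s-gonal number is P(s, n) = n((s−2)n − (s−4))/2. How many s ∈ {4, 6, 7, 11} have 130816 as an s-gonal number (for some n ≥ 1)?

s = 4: P(4, 361) = 130321 and P(4, 362) = 131044; 130816 is not s-gonal.
s = 6: P(6, 256) = 130816. ✓
s = 7: P(7, 229) = 130759 and P(7, 230) = 131905; 130816 is not s-gonal.
s = 11: P(11, 170) = 129455 and P(11, 171) = 130986; 130816 is not s-gonal.
Hits: s ∈ {6} → 1.

1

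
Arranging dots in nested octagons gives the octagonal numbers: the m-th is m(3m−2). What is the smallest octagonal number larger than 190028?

191521

Solve n(3n−2) > 190028 for integer n.
The largest n with value ≤ 190028 is 252 (since 190008 ≤ 190028 < 191521), so the first above is n = 253, value 191521.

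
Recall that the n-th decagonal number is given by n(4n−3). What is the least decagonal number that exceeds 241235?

Solve n(4n−3) > 241235 for integer n.
The largest n with value ≤ 241235 is 245 (since 239365 ≤ 241235 < 241326), so the first above is n = 246, value 241326.

241326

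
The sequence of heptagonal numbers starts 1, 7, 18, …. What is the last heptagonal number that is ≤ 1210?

1177

Solve n(5n−3)/2 ≤ 1210 for integer n.
n = 22 gives 1177 ≤ 1210, while n = 23 gives 1288 > 1210; so the answer is 1177.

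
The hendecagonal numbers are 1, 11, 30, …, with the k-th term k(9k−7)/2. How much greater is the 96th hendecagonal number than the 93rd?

96·(9·96 − 7)/2 = 41136 and 93·(9·93 − 7)/2 = 38595.
Difference: 41136 − 38595 = 2541.

2541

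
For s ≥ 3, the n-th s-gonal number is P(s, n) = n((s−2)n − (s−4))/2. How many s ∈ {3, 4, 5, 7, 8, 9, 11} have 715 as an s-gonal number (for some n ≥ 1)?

2

s = 3: P(3, 37) = 703 and P(3, 38) = 741; 715 is not s-gonal.
s = 4: P(4, 26) = 676 and P(4, 27) = 729; 715 is not s-gonal.
s = 5: P(5, 22) = 715. ✓
s = 7: P(7, 17) = 697 and P(7, 18) = 783; 715 is not s-gonal.
s = 8: P(8, 15) = 645 and P(8, 16) = 736; 715 is not s-gonal.
s = 9: P(9, 14) = 651 and P(9, 15) = 750; 715 is not s-gonal.
s = 11: P(11, 13) = 715. ✓
Hits: s ∈ {5, 11} → 2.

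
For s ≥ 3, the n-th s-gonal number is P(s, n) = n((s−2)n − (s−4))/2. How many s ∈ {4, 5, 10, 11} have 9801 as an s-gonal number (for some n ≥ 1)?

2

s = 4: P(4, 99) = 9801. ✓
s = 5: P(5, 81) = 9801. ✓
s = 10: P(10, 49) = 9457 and P(10, 50) = 9850; 9801 is not s-gonal.
s = 11: P(11, 47) = 9776 and P(11, 48) = 10200; 9801 is not s-gonal.
Hits: s ∈ {4, 5} → 2.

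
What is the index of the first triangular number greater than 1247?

Solve n(n+1)/2 > 1247 for integer n.
The largest n with value ≤ 1247 is 49 (since 1225 ≤ 1247 < 1275), so the first above is n = 50, value 1275.

50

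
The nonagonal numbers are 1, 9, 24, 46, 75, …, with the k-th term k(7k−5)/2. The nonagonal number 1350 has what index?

Set n(7n−5)/2 = 1350, giving 7n² − 5n − 2700 = 0.
The discriminant is 25 + 56·1350 = 75625, and √75625 = 275.
So n = (5 + 275) / 14 = 280/14 = 20.

20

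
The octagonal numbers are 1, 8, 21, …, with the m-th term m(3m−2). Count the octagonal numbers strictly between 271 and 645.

The n-th octagonal number is n(3n−2).
Smallest index with value > 271: n = 10 (giving 280).
Largest index with value < 645: n = 14 (giving 560).
Indices 10 through 14: 5 terms.

5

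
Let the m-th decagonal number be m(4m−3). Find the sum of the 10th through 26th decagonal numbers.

Σ i(4i−3) = 4Σi² − 3Σi over i = 10..26.
Σi = 351 − 45 = 306 and Σi² = 6201 − 285 = 5916.
4·5916 − 3·306 = 22746.

22746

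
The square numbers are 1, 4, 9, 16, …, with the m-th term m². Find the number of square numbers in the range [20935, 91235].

The n-th square number is n².
Smallest index with value ≥ 20935: n = 145 (giving 21025).
Largest index with value ≤ 91235: n = 302 (giving 91204).
Indices 145 through 302: 158 terms.

158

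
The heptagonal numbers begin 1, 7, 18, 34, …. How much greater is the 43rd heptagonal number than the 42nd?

211

Consecutive heptagonal numbers differ by 5n − 4: here 5·43 − 4 = 211.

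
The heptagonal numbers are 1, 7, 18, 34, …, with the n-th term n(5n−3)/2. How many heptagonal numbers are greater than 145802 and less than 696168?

286

The n-th heptagonal number is n(5n−3)/2.
Smallest index with value > 145802: n = 242 (giving 146047).
Largest index with value < 696168: n = 527 (giving 693532).
Indices 242 through 527: 286 terms.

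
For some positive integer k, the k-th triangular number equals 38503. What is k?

Set n(n+1)/2 = 38503, giving n² + n − 77006 = 0.
The discriminant is 1 + 8·38503 = 308025, and √308025 = 555.
So n = (-1 + 555) / 2 = 554/2 = 277.
Check: 277·278/2 = 38503. ✓

277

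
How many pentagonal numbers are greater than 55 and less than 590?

The n-th pentagonal number is n(3n−1)/2.
Smallest index with value > 55: n = 7 (giving 70).
Largest index with value < 590: n = 19 (giving 532).
Indices 7 through 19: 13 terms.

13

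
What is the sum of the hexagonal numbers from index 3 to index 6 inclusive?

154

Σ i(2i−1) = 2Σi² − Σi over i = 3..6.
Σi = 21 − 3 = 18 and Σi² = 91 − 5 = 86.
2·86 − 1·18 = 154.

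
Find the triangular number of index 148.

11026

148·149/2 = 22052/2 = 11026.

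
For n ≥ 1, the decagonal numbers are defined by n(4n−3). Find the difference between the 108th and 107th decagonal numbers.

857

Consecutive decagonal numbers differ by 8n − 7: here 8·108 − 7 = 857.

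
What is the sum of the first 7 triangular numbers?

Σ i(i+1)/2 = (Σi² + Σi) / 2 over i = 1..7.
Σi = 28 and Σi² = 140.
(1·140 + 1·28) / 2 = 168/2 = 84.

84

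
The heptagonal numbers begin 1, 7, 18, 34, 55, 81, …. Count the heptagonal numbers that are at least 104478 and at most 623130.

295

The n-th heptagonal number is n(5n−3)/2.
Smallest index with value ≥ 104478: n = 205 (giving 104755).
Largest index with value ≤ 623130: n = 499 (giving 621754).
Indices 205 through 499: 295 terms.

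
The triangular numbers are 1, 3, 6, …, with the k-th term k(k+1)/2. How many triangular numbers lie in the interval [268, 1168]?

25

The n-th triangular number is n(n+1)/2.
Smallest index with value ≥ 268: n = 23 (giving 276).
Largest index with value ≤ 1168: n = 47 (giving 1128).
Indices 23 through 47: 25 terms.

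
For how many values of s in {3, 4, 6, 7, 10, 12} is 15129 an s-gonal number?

1

s = 3: P(3, 173) = 15051 and P(3, 174) = 15225; 15129 is not s-gonal.
s = 4: P(4, 123) = 15129. ✓
s = 6: P(6, 87) = 15051 and P(6, 88) = 15400; 15129 is not s-gonal.
s = 7: P(7, 78) = 15093 and P(7, 79) = 15484; 15129 is not s-gonal.
s = 10: P(10, 61) = 14701 and P(10, 62) = 15190; 15129 is not s-gonal.
s = 12: P(12, 55) = 14905 and P(12, 56) = 15456; 15129 is not s-gonal.
Hits: s ∈ {4} → 1.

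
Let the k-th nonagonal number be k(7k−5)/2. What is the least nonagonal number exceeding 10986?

Solve n(7n−5)/2 > 10986 for integer n.
The largest n with value ≤ 10986 is 56 (since 10836 ≤ 10986 < 11229), so the first above is n = 57, value 11229.

11229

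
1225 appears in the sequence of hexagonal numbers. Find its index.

Set n(2n−1) = 1225, giving 2n² − n − 1225 = 0.
The discriminant is 1 + 8·1225 = 9801, and √9801 = 99.
So n = (1 + 99) / 4 = 100/4 = 25.
Check: 25·(2·25 − 1) = 1225. ✓

25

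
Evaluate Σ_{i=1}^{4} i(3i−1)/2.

40

Σ i(3i−1)/2 = (3Σi² − Σi) / 2 over i = 1..4.
Σi = 10 and Σi² = 30.
(3·30 − 1·10) / 2 = 80/2 = 40.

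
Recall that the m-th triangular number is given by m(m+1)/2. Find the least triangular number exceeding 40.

45

Solve n(n+1)/2 > 40 for integer n.
The largest n with value ≤ 40 is 8 (since 36 ≤ 40 < 45), so the first above is n = 9, value 45.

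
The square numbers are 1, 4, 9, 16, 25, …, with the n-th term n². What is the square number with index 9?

81

9² = 81.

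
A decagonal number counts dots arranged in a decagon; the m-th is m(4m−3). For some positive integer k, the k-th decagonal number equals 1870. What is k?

22

Set n(4n−3) = 1870, giving 4n² − 3n − 1870 = 0.
The discriminant is 9 + 16·1870 = 29929, and √29929 = 173.
So n = (3 + 173) / 8 = 176/8 = 22.
Check: 22·(4·22 − 3) = 1870. ✓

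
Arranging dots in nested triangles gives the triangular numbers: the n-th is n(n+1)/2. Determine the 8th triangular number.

The 8th triangular number is n(n+1)/2 with n = 8.
8·9/2 = 72/2 = 36.

36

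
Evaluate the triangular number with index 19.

190

The 19th triangular number is n(n+1)/2 with n = 19.
19·20/2 = 380/2 = 190.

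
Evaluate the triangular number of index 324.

52650

The 324th triangular number is n(n+1)/2 with n = 324.
324·325/2 = 105300/2 = 52650.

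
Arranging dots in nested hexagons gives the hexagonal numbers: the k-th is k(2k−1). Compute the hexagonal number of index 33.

The 33rd hexagonal number is n(2n−1) with n = 33.
33·(2·33 − 1) = 33·65 = 2145.

2145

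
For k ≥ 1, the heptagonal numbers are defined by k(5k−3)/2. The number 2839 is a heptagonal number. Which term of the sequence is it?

Set n(5n−3)/2 = 2839, giving 5n² − 3n − 5678 = 0.
So n = (3 + 337) / 10 = 340/10 = 34.

34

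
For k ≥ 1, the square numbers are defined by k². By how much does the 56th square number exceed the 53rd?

56² = 3136 and 53² = 2809.
Difference: 3136 − 2809 = 327.

327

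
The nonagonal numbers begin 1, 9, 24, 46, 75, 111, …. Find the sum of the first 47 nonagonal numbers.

Σ i(7i−5)/2 = (7Σi² − 5Σi) / 2 over i = 1..47.
Σi = 1128 and Σi² = 35720.
(7·35720 − 5·1128) / 2 = 244400/2 = 122200.

122200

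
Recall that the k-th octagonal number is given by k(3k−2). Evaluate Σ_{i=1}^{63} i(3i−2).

252000

Σ i(3i−2) = 3Σi² − 2Σi over i = 1..63.
Σi = 2016 and Σi² = 85344.
3·85344 − 2·2016 = 252000.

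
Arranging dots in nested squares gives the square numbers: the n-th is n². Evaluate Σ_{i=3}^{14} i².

1010

Σ_{i=3}^{14} i² = 1015 − 5 = 1010.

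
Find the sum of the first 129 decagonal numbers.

2870465

Σ i(4i−3) = 4Σi² − 3Σi over i = 1..129.
Σi = 8385 and Σi² = 723905.
4·723905 − 3·8385 = 2870465.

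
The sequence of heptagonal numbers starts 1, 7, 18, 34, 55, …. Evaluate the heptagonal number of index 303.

The 303rd heptagonal number is n(5n−3)/2 with n = 303.
303·(5·303 − 3)/2 = 303·1512/2 = 303·756 = 229068.

229068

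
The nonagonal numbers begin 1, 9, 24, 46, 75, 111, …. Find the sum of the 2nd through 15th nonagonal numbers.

4039

Σ i(7i−5)/2 = (7Σi² − 5Σi) / 2 over i = 2..15.
Σi = 120 − 1 = 119 and Σi² = 1240 − 1 = 1239.
(7·1239 − 5·119) / 2 = 8078/2 = 4039.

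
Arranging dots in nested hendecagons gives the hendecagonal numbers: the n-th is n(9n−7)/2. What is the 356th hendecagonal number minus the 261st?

263435

356·(9·356 − 7)/2 = 569066 and 261·(9·261 − 7)/2 = 305631.
Difference: 569066 − 305631 = 263435.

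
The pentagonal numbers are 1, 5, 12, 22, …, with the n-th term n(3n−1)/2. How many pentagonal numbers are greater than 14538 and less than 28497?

The n-th pentagonal number is n(3n−1)/2.
Smallest index with value > 14538: n = 99 (giving 14652).
Largest index with value < 28497: n = 137 (giving 28085).
Indices 99 through 137: 39 terms.

39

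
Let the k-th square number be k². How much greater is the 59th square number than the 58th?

n² − (n−1)² = 2n − 1, so 59² − 58² = 2·59 − 1 = 117.

117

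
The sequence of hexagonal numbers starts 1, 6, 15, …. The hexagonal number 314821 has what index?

Set n(2n−1) = 314821, giving 2n² − n − 314821 = 0.
The discriminant is 1 + 8·314821 = 2518569, and √2518569 = 1587.
So n = (1 + 1587) / 4 = 1588/4 = 397.
Check: 397·(2·397 − 1) = 314821. ✓

397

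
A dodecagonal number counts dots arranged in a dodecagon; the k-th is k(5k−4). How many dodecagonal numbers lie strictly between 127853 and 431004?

133

The n-th dodecagonal number is n(5n−4).
Smallest index with value > 127853: n = 161 (giving 128961).
Largest index with value < 431004: n = 293 (giving 428073).
Indices 161 through 293: 133 terms.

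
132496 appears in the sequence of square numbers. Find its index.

We need n² = 132496, so n = √132496 = 364.

364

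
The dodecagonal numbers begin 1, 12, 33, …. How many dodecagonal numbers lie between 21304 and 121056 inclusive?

The n-th dodecagonal number is n(5n−4).
Smallest index with value ≥ 21304: n = 66 (giving 21516).
Largest index with value ≤ 121056: n = 156 (giving 121056).
Indices 66 through 156: 91 terms.

91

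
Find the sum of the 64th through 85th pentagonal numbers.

Σ i(3i−1)/2 = (3Σi² − Σi) / 2 over i = 64..85.
Σi = 3655 − 2016 = 1639 and Σi² = 208335 − 85344 = 122991.
(3·122991 − 1·1639) / 2 = 367334/2 = 183667.

183667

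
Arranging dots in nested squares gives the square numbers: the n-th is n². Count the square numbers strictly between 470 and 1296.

14

The n-th square number is n².
Smallest index with value > 470: n = 22 (giving 484).
Largest index with value < 1296: n = 35 (giving 1225).
Indices 22 through 35: 14 terms.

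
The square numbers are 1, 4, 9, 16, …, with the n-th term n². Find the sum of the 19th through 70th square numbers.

Σ_{i=19}^{70} i² = 116795 − 2109 = 114686.

114686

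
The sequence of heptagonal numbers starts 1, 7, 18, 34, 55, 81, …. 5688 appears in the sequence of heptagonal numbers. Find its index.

48

Set n(5n−3)/2 = 5688, giving 5n² − 3n − 11376 = 0.
The discriminant is 9 + 40·5688 = 227529, and √227529 = 477.
So n = (3 + 477) / 10 = 480/10 = 48.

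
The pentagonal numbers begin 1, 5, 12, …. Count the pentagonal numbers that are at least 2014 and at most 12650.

The n-th pentagonal number is n(3n−1)/2.
Smallest index with value ≥ 2014: n = 37 (giving 2035).
Largest index with value ≤ 12650: n = 92 (giving 12650).
Indices 37 through 92: 56 terms.

56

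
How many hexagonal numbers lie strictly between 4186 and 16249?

The n-th hexagonal number is n(2n−1).
Smallest index with value > 4186: n = 47 (giving 4371).
Largest index with value < 16249: n = 90 (giving 16110).
Indices 47 through 90: 44 terms.

44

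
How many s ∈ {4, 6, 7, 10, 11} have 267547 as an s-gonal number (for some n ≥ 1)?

s = 4: P(4, 517) = 267289 and P(4, 518) = 268324; 267547 is not s-gonal.
s = 6: P(6, 366) = 267546 and P(6, 367) = 269011; 267547 is not s-gonal.
s = 7: P(7, 327) = 266832 and P(7, 328) = 268468; 267547 is not s-gonal.
s = 10: P(10, 259) = 267547. ✓
s = 11: P(11, 244) = 267058 and P(11, 245) = 269255; 267547 is not s-gonal.
Hits: s ∈ {10} → 1.

1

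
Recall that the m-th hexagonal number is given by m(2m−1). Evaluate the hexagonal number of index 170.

The 170th hexagonal number is n(2n−1) with n = 170.
170·(2·170 − 1) = 170·339 = 57630.

57630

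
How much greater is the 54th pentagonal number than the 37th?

54·(3·54 − 1)/2 = 4347 and 37·(3·37 − 1)/2 = 2035.
Difference: 4347 − 2035 = 2312.

2312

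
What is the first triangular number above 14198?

Solve n(n+1)/2 > 14198 for integer n.
The largest n with value ≤ 14198 is 168 (since 14196 ≤ 14198 < 14365), so the first above is n = 169, value 14365.

14365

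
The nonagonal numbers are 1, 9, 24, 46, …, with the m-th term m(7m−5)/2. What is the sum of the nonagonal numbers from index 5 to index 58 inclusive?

229194

Σ i(7i−5)/2 = (7Σi² − 5Σi) / 2 over i = 5..58.
Σi = 1711 − 10 = 1701 and Σi² = 66729 − 30 = 66699.
(7·66699 − 5·1701) / 2 = 458388/2 = 229194.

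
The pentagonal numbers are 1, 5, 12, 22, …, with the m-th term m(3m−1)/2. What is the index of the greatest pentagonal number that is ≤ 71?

7

Solve n(3n−1)/2 ≤ 71 for integer n.
n = 7 gives 70 ≤ 71, while n = 8 gives 92 > 71; so the answer is index 7.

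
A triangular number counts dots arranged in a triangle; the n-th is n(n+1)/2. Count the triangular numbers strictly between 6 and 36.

4

The n-th triangular number is n(n+1)/2.
Smallest index with value > 6: n = 4 (giving 10).
Largest index with value < 36: n = 7 (giving 28).
Indices 4 through 7: 4 terms.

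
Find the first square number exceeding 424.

441

Solve n² > 424 for integer n.
The largest n with value ≤ 424 is 20 (since 400 ≤ 424 < 441), so the first above is n = 21, value 441.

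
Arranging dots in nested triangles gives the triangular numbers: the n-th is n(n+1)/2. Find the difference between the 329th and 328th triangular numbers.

329

Consecutive triangular numbers differ by n: T_{329} − T_{328} = 329.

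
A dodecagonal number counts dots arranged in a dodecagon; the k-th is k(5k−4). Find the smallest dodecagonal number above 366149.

368832

Solve n(5n−4) > 366149 for integer n.
The largest n with value ≤ 366149 is 271 (since 366121 ≤ 366149 < 368832), so the first above is n = 272, value 368832.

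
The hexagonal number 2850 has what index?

38

Set n(2n−1) = 2850, giving 2n² − n − 2850 = 0.
So n = (1 + 151) / 4 = 152/4 = 38.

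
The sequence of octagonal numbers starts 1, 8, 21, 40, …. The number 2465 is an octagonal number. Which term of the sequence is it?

29

Set n(3n−2) = 2465, giving 3n² − 2n − 2465 = 0.
So n = (2 + 172) / 6 = 174/6 = 29.
Check: 29·(3·29 − 2) = 2465. ✓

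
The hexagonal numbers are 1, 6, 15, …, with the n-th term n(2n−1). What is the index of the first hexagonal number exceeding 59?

6

Solve n(2n−1) > 59 for integer n.
The largest n with value ≤ 59 is 5 (since 45 ≤ 59 < 66), so the first above is n = 6, value 66.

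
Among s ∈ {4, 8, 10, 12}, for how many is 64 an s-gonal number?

s = 4: P(4, 8) = 64. ✓
s = 8: P(8, 4) = 40 and P(8, 5) = 65; 64 is not s-gonal.
s = 10: P(10, 4) = 52 and P(10, 5) = 85; 64 is not s-gonal.
s = 12: P(12, 4) = 64. ✓
Hits: s ∈ {4, 12} → 2.

2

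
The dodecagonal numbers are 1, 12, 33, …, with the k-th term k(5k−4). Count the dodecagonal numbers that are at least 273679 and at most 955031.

The n-th dodecagonal number is n(5n−4).
Smallest index with value ≥ 273679: n = 235 (giving 275185).
Largest index with value ≤ 955031: n = 437 (giving 953097).
Indices 235 through 437: 203 terms.

203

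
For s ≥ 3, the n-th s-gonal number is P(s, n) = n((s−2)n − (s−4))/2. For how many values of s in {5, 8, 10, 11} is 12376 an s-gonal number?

2

s = 5: P(5, 91) = 12376. ✓
s = 8: P(8, 64) = 12160 and P(8, 65) = 12545; 12376 is not s-gonal.
s = 10: P(10, 56) = 12376. ✓
s = 11: P(11, 52) = 11986 and P(11, 53) = 12455; 12376 is not s-gonal.
Hits: s ∈ {5, 10} → 2.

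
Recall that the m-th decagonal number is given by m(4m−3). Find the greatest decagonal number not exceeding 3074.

3052

Solve n(4n−3) ≤ 3074 for integer n.
n = 28 gives 3052 ≤ 3074, while n = 29 gives 3277 > 3074; so the answer is 3052.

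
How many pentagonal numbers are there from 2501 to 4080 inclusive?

12

The n-th pentagonal number is n(3n−1)/2.
Smallest index with value ≥ 2501: n = 41 (giving 2501).
Largest index with value ≤ 4080: n = 52 (giving 4030).
Indices 41 through 52: 12 terms.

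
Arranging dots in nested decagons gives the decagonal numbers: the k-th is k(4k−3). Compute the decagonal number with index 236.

The 236th decagonal number is n(4n−3) with n = 236.
236·(4·236 − 3) = 236·941 = 222076.

222076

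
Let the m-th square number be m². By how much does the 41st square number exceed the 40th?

n² − (n−1)² = 2n − 1, so 41² − 40² = 2·41 − 1 = 81.

81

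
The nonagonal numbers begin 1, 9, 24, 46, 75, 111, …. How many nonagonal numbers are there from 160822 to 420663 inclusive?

133

The n-th nonagonal number is n(7n−5)/2.
Smallest index with value ≥ 160822: n = 215 (giving 161250).
Largest index with value ≤ 420663: n = 347 (giving 420564).
Indices 215 through 347: 133 terms.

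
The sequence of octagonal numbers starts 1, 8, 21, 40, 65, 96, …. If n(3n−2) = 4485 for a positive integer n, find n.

Set n(3n−2) = 4485, giving 3n² − 2n − 4485 = 0.
The discriminant is 4 + 12·4485 = 53824, and √53824 = 232.
So n = (2 + 232) / 6 = 234/6 = 39.
Check: 39·(3·39 − 2) = 4485. ✓

39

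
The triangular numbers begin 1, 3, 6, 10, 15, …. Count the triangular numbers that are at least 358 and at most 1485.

28

The n-th triangular number is n(n+1)/2.
Smallest index with value ≥ 358: n = 27 (giving 378).
Largest index with value ≤ 1485: n = 54 (giving 1485).
Indices 27 through 54: 28 terms.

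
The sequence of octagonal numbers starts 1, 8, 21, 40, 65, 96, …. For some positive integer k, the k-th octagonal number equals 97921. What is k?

181

Set n(3n−2) = 97921, giving 3n² − 2n − 97921 = 0.
The discriminant is 4 + 12·97921 = 1175056, and √1175056 = 1084.
So n = (2 + 1084) / 6 = 1086/6 = 181.
Check: 181·(3·181 − 2) = 97921. ✓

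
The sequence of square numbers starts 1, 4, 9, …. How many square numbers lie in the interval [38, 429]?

14

The n-th square number is n².
Smallest index with value ≥ 38: n = 7 (giving 49).
Largest index with value ≤ 429: n = 20 (giving 400).
Indices 7 through 20: 14 terms.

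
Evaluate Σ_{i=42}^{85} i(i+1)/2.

93654

Σ i(i+1)/2 = (Σi² + Σi) / 2 over i = 42..85.
Σi = 3655 − 861 = 2794 and Σi² = 208335 − 23821 = 184514.
(1·184514 + 1·2794) / 2 = 187308/2 = 93654.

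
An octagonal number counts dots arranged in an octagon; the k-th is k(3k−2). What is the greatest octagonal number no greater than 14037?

Solve n(3n−2) ≤ 14037 for integer n.
n = 68 gives 13736 ≤ 14037, while n = 69 gives 14145 > 14037; so the answer is 13736.

13736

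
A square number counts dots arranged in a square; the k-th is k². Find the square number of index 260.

The 260th square number is n² with n = 260.
260² = 67600.

67600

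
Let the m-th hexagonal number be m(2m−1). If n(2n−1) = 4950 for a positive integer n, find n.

50

Set n(2n−1) = 4950, giving 2n² − n − 4950 = 0.
So n = (1 + 199) / 4 = 200/4 = 50.
Check: 50·(2·50 − 1) = 4950. ✓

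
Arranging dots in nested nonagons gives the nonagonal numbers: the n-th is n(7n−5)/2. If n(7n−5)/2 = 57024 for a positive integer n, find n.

128

Set n(7n−5)/2 = 57024, giving 7n² − 5n − 114048 = 0.
The discriminant is 25 + 56·57024 = 3193369, and √3193369 = 1787.
So n = (5 + 1787) / 14 = 1792/14 = 128.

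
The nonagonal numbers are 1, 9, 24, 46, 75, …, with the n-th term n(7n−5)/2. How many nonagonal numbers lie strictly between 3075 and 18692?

43

The n-th nonagonal number is n(7n−5)/2.
Smallest index with value > 3075: n = 31 (giving 3286).
Largest index with value < 18692: n = 73 (giving 18469).
Indices 31 through 73: 43 terms.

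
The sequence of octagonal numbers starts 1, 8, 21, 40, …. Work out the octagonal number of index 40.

4720

The 40th octagonal number is n(3n−2) with n = 40.
40·(3·40 − 2) = 40·118 = 4720.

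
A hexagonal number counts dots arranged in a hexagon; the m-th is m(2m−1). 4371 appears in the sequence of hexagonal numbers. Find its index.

47

Set n(2n−1) = 4371, giving 2n² − n − 4371 = 0.
The discriminant is 1 + 8·4371 = 34969, and √34969 = 187.
So n = (1 + 187) / 4 = 188/4 = 47.
Check: 47·(2·47 − 1) = 4371. ✓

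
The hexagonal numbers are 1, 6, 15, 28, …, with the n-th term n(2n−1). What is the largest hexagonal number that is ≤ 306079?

305371

Solve n(2n−1) ≤ 306079 for integer n.
n = 391 gives 305371 ≤ 306079, while n = 392 gives 306936 > 306079; so the answer is 305371.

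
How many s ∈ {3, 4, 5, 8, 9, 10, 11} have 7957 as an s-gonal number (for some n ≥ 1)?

s = 3: P(3, 125) = 7875 and P(3, 126) = 8001; 7957 is not s-gonal.
s = 4: P(4, 89) = 7921 and P(4, 90) = 8100; 7957 is not s-gonal.
s = 5: P(5, 73) = 7957. ✓
s = 8: P(8, 51) = 7701 and P(8, 52) = 8008; 7957 is not s-gonal.
s = 9: P(9, 48) = 7944 and P(9, 49) = 8281; 7957 is not s-gonal.
s = 10: P(10, 44) = 7612 and P(10, 45) = 7965; 7957 is not s-gonal.
s = 11: P(11, 42) = 7791 and P(11, 43) = 8170; 7957 is not s-gonal.
Hits: s ∈ {5} → 1.

1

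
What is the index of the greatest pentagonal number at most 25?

Solve n(3n−1)/2 ≤ 25 for integer n.
n = 4 gives 22 ≤ 25, while n = 5 gives 35 > 25; so the answer is index 4.

4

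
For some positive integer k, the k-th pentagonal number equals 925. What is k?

Set n(3n−1)/2 = 925, giving 3n² − n − 1850 = 0.
The discriminant is 1 + 24·925 = 22201, and √22201 = 149.
So n = (1 + 149) / 6 = 150/6 = 25.

25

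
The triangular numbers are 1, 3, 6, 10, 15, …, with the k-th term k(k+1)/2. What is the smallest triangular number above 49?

55

Solve n(n+1)/2 > 49 for integer n.
The largest n with value ≤ 49 is 9 (since 45 ≤ 49 < 55), so the first above is n = 10, value 55.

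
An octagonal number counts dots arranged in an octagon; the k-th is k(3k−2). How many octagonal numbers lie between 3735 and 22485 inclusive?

The n-th octagonal number is n(3n−2).
Smallest index with value ≥ 3735: n = 36 (giving 3816).
Largest index with value ≤ 22485: n = 86 (giving 22016).
Indices 36 through 86: 51 terms.

51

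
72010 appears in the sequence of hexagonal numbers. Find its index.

190

Set n(2n−1) = 72010, giving 2n² − n − 72010 = 0.
The discriminant is 1 + 8·72010 = 576081, and √576081 = 759.
So n = (1 + 759) / 4 = 760/4 = 190.
Check: 190·(2·190 − 1) = 72010. ✓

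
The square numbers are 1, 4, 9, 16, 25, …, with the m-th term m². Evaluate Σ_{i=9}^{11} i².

Σ_{i=9}^{11} i² = 506 − 204 = 302.

302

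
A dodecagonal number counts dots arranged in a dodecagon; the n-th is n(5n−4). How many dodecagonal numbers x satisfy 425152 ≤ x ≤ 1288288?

217

The n-th dodecagonal number is n(5n−4).
Smallest index with value ≥ 425152: n = 292 (giving 425152).
Largest index with value ≤ 1288288: n = 508 (giving 1288288).
Indices 292 through 508: 217 terms.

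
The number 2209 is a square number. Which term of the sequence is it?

47

We need n² = 2209, so n = √2209 = 47.
Check: 47² = 2209. ✓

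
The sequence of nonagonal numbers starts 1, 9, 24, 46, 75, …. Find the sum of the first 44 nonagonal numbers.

100320

Σ i(7i−5)/2 = (7Σi² − 5Σi) / 2 over i = 1..44.
Σi = 990 and Σi² = 29370.
(7·29370 − 5·990) / 2 = 200640/2 = 100320.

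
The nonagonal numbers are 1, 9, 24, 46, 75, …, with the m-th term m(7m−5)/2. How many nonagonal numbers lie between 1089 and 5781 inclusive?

The n-th nonagonal number is n(7n−5)/2.
Smallest index with value ≥ 1089: n = 18 (giving 1089).
Largest index with value ≤ 5781: n = 41 (giving 5781).
Indices 18 through 41: 24 terms.

24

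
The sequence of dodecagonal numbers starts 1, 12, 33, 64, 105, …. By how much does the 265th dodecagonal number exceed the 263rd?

5272

265·(5·265 − 4) = 350065 and 263·(5·263 − 4) = 344793.
Difference: 350065 − 344793 = 5272.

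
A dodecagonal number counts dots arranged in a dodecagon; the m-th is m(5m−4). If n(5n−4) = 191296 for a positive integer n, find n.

196

Set n(5n−4) = 191296, giving 5n² − 4n − 191296 = 0.
So n = (4 + 1956) / 10 = 1960/10 = 196.
Check: 196·(5·196 − 4) = 191296. ✓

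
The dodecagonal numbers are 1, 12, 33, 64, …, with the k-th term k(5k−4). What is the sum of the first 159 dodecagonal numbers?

Σ i(5i−4) = 5Σi² − 4Σi over i = 1..159.
Σi = 12720 and Σi² = 1352560.
5·1352560 − 4·12720 = 6711920.

6711920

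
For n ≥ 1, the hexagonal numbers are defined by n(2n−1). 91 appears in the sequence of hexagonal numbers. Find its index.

7

Set n(2n−1) = 91, giving 2n² − n − 91 = 0.
The discriminant is 1 + 8·91 = 729, and √729 = 27.
So n = (1 + 27) / 4 = 28/4 = 7.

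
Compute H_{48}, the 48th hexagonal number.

4560

The 48th hexagonal number is n(2n−1) with n = 48.
48·(2·48 − 1) = 48·95 = 4560.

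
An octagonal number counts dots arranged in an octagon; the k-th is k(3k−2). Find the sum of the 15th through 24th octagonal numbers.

11265

Σ i(3i−2) = 3Σi² − 2Σi over i = 15..24.
Σi = 300 − 105 = 195 and Σi² = 4900 − 1015 = 3885.
3·3885 − 2·195 = 11265.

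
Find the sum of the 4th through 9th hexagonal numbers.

503

Σ i(2i−1) = 2Σi² − Σi over i = 4..9.
Σi = 45 − 6 = 39 and Σi² = 285 − 14 = 271.
2·271 − 1·39 = 503.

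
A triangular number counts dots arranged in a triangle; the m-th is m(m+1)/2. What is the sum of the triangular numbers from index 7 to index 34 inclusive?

7084

Σ i(i+1)/2 = (Σi² + Σi) / 2 over i = 7..34.
Σi = 595 − 21 = 574 and Σi² = 13685 − 91 = 13594.
(1·13594 + 1·574) / 2 = 14168/2 = 7084.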